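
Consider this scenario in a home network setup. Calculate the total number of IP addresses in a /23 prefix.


Given: CIDR prefix /23
Host bits = 32 - 23 = 9
Total addresses = 2^9 = 512

512


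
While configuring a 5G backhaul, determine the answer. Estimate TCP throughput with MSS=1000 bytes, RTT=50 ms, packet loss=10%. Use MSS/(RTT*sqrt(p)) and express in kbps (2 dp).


Given: MSS = 1000 bytes, RTT = 50 ms, loss = 10%
RTT in seconds = 50 / 1000 = 0.05
Loss rate = 10% = 0.1
sqrt(loss) = sqrt(0.1) = 0.316227766017
Throughput (bytes/s) = 1000 / (0.05 * 0.316227766017) = 63245.5532
Throughput (kbps) = 63245.5532 * 8 / 1000 = 505.964426 -> 505.96 kbps (2 dp)

505.96


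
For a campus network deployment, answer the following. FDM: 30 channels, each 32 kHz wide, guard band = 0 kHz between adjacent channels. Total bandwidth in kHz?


Given: 30 channels, 32 kHz each, guard = 0 kHz
Channel bandwidth = 30 * 32 = 960 kHz
Guard bands = 29 gaps * 0 kHz = 0 kHz
Total = 960 + 0 = 960 kHz

960


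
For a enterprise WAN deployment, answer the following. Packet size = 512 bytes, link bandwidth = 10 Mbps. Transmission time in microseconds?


Given: packet = 512 bytes, bandwidth = 10 Mbps
Packet in bits = 512 * 8 = 4096 bits
Bandwidth = 10 * 10^6 = 10000000 bps
Time = 4096 / 10000000 seconds
Time in us = 4096 * 10^6 / 10000000 = 409.6

409.6


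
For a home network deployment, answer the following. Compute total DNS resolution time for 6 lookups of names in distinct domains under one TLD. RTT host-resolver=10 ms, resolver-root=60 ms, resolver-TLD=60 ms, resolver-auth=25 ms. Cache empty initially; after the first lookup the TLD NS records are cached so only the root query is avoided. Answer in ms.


Lookup 1 (cold cache): local + root + TLD + auth = 10 + 60 + 60 + 25 = 155 ms
Lookups 2..6 (TLD NS cached -> skip root; new domain -> still ask TLD and auth): local + TLD + auth = 10 + 60 + 25 = 95 ms each
Remaining 5 lookups: 5 * 95 = 475 ms
Total = 155 + 475 = 630 ms

630


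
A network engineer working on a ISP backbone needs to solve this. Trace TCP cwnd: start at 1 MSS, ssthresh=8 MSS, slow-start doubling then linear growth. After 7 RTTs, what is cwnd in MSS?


RTT 0: cwnd = 1 MSS (initial)
RTT 1: cwnd = 2 MSS (slow start, doubled)
RTT 2: cwnd = 4 MSS (slow start, doubled)
RTT 3: cwnd = 8 MSS (slow start, doubled)
RTT 4: cwnd = 9 MSS (congestion avoidance, +1)
RTT 5: cwnd = 10 MSS (congestion avoidance, +1)
RTT 6: cwnd = 11 MSS (congestion avoidance, +1)
RTT 7: cwnd = 12 MSS (congestion avoidance, +1)

12


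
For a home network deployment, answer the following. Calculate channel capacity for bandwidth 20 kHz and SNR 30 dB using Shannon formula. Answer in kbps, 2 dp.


Given: B = 20 kHz, SNR = 30 dB
SNR linear = 10^(30/10) = 1000
1 + SNR = 1001
log2(1001) = 9.9672262588
C = 20 * 1000 * 9.9672262588 = 199344.5252 bps
C = 199.344525 kbps -> 199.34 kbps (2 dp)

199.34


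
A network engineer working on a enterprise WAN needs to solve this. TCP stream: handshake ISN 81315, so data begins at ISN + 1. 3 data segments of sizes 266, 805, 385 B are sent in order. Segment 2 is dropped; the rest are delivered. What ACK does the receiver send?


SYN uses sequence number 81315; first data byte = ISN + 1 = 81316.
Segment 1: SEQ = 81316, len = 266 B, covers [81316, 81581]
Segment 2: SEQ = 81582, len = 805 B, covers [81582, 82386] [LOST]
Segment 3: SEQ = 82387, len = 385 B, covers [82387, 82771]
In-order data received: bytes [81316, 81581] (segments 1..1).
Segment 2 missing -> gap begins at byte 81582; later segments buffered out of order.
Cumulative ACK = next expected in-order byte = 81316 + 266 = 81582

81582


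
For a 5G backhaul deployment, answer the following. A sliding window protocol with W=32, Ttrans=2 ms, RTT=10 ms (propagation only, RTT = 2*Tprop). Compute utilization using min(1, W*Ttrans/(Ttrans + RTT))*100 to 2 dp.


Given: W = 32, Ttrans = 2 ms, RTT = 10 ms (= 2 * Tprop, Tprop = 5 ms)
Cycle time = Ttrans + RTT = 2 + 10 = 12 ms (first packet sent until its ACK returns)
W * Ttrans = 32 * 2 = 64 ms of sending per cycle
W * Ttrans / (Ttrans + RTT) = 64 / 12 = 5.333333
U = min(1, 5.333333) = 1.000000
U% = 100.00%

100.00


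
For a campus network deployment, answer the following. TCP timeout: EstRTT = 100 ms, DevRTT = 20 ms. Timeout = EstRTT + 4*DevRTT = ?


Given: EstRTT = 100 ms, DevRTT = 20 ms
Timeout = EstRTT + 4 * DevRTT
4 * DevRTT = 4 * 20 = 80
Timeout = 100 + 80 = 180 ms

180


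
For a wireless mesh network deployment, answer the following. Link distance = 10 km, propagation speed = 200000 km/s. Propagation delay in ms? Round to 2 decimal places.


Given: distance = 10 km, speed = 200000 km/s
Delay = distance / speed = 10 / 200000 seconds
Delay in ms = 10 * 1000 / 200000
Delay = 0.0500 ms
Rounded to 2 dp = 0.05 ms

0.05


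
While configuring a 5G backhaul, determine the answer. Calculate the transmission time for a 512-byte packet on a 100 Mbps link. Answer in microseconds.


Given: packet = 512 bytes, bandwidth = 100 Mbps
Packet in bits = 512 * 8 = 4096 bits
Bandwidth = 100 * 10^6 = 100000000 bps
Time = 4096 / 100000000 seconds
Time in us = 4096 * 10^6 / 100000000 = 40.96

40.96


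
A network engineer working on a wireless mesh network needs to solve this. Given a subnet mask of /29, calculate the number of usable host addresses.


Given: subnet mask /29
Host bits = 32 - 29 = 3
Total addresses = 2^3 = 8
Usable hosts = 8 - 2 (network + broadcast) = 6

6


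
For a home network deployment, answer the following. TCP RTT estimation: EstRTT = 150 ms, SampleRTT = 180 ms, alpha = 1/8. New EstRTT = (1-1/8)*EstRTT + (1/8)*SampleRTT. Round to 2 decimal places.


Given: EstRTT = 150 ms, SampleRTT = 180 ms, alpha = 1/8
New EstRTT = (1 - alpha) * EstRTT + alpha * SampleRTT
(7/8) * 150 = 131.25
(1/8) * 180 = 22.5
New EstRTT = 131.25 + 22.5 = 153.75 ms -> 153.75 ms (2 dp)

153.75


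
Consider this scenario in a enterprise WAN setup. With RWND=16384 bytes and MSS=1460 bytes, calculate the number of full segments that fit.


Given: RWND = 16384 bytes, MSS = 1460 bytes
Full segments = floor(RWND / MSS)
Full segments = floor(16384 / 1460)
Full segments = floor(11.2219) = 11

11


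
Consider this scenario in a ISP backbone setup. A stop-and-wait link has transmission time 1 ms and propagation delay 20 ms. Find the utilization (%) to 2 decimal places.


Given: Ttrans = 1 ms, Tprop = 20 ms
RTT = 2 * Tprop = 2 * 20 = 40 ms
U = Ttrans / (Ttrans + RTT)
U = 1 / (1 + 40)
U = 1 / 41 = 0.02439
U% = 2.44%

2.44


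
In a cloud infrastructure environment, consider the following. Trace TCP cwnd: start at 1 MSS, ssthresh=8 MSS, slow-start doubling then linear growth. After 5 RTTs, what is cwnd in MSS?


RTT 0: cwnd = 1 MSS (initial)
RTT 1: cwnd = 2 MSS (slow start, doubled)
RTT 2: cwnd = 4 MSS (slow start, doubled)
RTT 3: cwnd = 8 MSS (slow start, doubled)
RTT 4: cwnd = 9 MSS (congestion avoidance, +1)
RTT 5: cwnd = 10 MSS (congestion avoidance, +1)

10


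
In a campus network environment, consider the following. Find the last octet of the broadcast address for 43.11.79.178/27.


Given: IP = 43.11.79.178, prefix = /27
Host bits = 32 - 27 = 5
Network last octet = 178 AND mask = 160
Host part size = 2^5 - 1 = 31
Broadcast last octet = 160 OR 31 = 191

191


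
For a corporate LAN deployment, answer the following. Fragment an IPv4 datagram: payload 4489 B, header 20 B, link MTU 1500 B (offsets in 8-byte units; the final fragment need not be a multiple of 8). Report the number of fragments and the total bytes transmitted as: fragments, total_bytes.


Max data per non-final fragment = floor((MTU - header)/8)*8 = floor((1500 - 20)/8)*8 = floor(1480/8)*8 = 1480 B
Final fragment needs no 8-byte alignment: it can carry up to MTU - header = 1480 B
Non-final fragments needed = ceil((payload - 1480) / 1480) = ceil(3009/1480) = ceil(2.0331) = 3
Number of fragments = 3 + 1 = 4
Fragment sizes (data): 3 * 1480 B + 49 B (last, 49 <= 1480 OK)
Total bytes sent = payload + n_frags * header = 4489 + 4*20 = 4489 + 80 = 4569 B

4, 4569


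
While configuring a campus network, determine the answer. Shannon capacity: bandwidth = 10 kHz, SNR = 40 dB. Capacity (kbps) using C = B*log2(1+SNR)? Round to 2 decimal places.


Given: B = 10 kHz, SNR = 40 dB
SNR linear = 10^(40/10) = 10000
1 + SNR = 10001
log2(10001) = 13.2878566418
C = 10 * 1000 * 13.2878566418 = 132878.5664 bps
C = 132.878566 kbps -> 132.88 kbps (2 dp)

132.88


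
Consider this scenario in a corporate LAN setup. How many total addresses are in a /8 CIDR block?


Given: CIDR prefix /8
Host bits = 32 - 8 = 24
Total addresses = 2^24 = 16777216

16777216


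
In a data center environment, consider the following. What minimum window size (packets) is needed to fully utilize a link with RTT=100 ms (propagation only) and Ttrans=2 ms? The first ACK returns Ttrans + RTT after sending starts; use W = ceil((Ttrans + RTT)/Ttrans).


Given: Ttrans = 2 ms, RTT = 100 ms (= 2 * Tprop, Tprop = 50 ms)
Time until first ACK returns = Ttrans + RTT = 2 + 100 = 102 ms
Need W * Ttrans >= Ttrans + RTT  ->  W >= (Ttrans + RTT) / Ttrans
(Ttrans + RTT) / Ttrans = 102 / 2 = 51
W_min = ceil(51) = 51

51


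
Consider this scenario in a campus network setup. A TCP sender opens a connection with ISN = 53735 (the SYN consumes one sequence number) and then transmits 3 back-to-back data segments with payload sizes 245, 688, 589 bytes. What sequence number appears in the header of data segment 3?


The SYN occupies sequence number ISN = 53735, so the first data byte is ISN + 1 = 53736.
SEQ of data segment i = (ISN + 1) + sum of payload sizes of segments 1..i-1.
Segment 1: SEQ = 53736, payload = 245 bytes
Segment 2: SEQ = 53981, payload = 688 bytes
Segment 3: SEQ = 54669, payload = 589 bytes
SEQ of segment 3 = 53736 + 245 + 688 = 54669

54669


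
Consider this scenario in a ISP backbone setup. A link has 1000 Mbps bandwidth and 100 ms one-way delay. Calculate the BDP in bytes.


Given: bandwidth = 1000 Mbps, delay = 100 ms
BDP in bits = 1000 * 10^6 * 100 / 1000
BDP in bits = 100000000
BDP in bytes = 100000000 / 8 = 12500000

12500000


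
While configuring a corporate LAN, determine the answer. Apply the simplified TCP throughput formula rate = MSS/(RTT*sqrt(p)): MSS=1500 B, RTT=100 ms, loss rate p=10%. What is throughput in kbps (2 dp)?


Given: MSS = 1500 bytes, RTT = 100 ms, loss = 10%
RTT in seconds = 100 / 1000 = 0.1
Loss rate = 10% = 0.1
sqrt(loss) = sqrt(0.1) = 0.316227766017
Throughput (bytes/s) = 1500 / (0.1 * 0.316227766017) = 47434.1649
Throughput (kbps) = 47434.1649 * 8 / 1000 = 379.473319 -> 379.47 kbps (2 dp)

379.47


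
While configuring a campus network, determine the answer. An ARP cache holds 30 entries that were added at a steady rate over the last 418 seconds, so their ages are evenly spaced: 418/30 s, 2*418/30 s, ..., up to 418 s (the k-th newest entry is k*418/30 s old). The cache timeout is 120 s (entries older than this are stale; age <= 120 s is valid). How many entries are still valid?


Ages are k * 418/30 s for k = 1..30 (spacing = 13.9333 s).
Entry k is valid iff k * 418/30 <= 120 iff k <= 30 * 120 / 418 = 8.6124
n_valid = floor(8.6124) = 8
(n_stale = 30 - 8 = 22)

8


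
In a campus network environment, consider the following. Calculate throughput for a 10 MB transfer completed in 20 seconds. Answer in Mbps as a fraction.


Given: file = 10 MB, time = 20 s
File in Mb = 10 * 8 = 80 Mb
Throughput = 80 / 20 Mbps
Throughput = 4 Mbps

4


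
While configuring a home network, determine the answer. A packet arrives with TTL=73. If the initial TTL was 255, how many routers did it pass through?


Given: initial TTL = 255, received TTL = 73
Hops = initial TTL - received TTL
Hops = 255 - 73 = 182

182


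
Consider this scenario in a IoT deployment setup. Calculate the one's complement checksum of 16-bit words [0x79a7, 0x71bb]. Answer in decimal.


Given words: [0x79a7, 0x71bb]
Step 1: Sum all words
Raw sum = 31143 + 29115 = 60258
One's complement = ~60258 & 0xFFFF = 5277

5277


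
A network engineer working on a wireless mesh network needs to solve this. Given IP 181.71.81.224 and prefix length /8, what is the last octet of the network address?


Given: IP = 181.71.81.224, prefix = /8
Subnet mask = 255.0.0.0
Last octet of IP: 224
Last octet of mask: 0
Network last octet = 224 AND 0 = 0

0


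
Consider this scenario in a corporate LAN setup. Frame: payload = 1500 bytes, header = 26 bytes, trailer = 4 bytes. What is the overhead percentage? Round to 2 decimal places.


Given: payload = 1500 B, header = 26 B, trailer = 4 B
Overhead bytes = header + trailer = 26 + 4 = 30
Total frame = payload + overhead = 1500 + 30 = 1530
Overhead % = 30 / 1530 * 100 = 1.9608% -> 1.96% (2 dp)

1.96


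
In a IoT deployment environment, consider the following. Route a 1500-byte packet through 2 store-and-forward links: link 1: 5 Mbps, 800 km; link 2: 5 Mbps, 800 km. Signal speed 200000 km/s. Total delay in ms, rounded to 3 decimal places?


Packet = 1500 bytes = 12000 bits. Store-and-forward: sum (t_trans + t_prop) per link.
Link 1: t_trans = 12000/(5*10^6) s = 2.4000 ms; t_prop = 800/200000 s = 4.0000 ms; subtotal = 6.4000 ms
Link 2: t_trans = 12000/(5*10^6) s = 2.4000 ms; t_prop = 800/200000 s = 4.0000 ms; subtotal = 6.4000 ms
End-to-end = 6.4000 + 6.4000 = 12.8000 ms -> 12.800 ms (3 dp)

12.800


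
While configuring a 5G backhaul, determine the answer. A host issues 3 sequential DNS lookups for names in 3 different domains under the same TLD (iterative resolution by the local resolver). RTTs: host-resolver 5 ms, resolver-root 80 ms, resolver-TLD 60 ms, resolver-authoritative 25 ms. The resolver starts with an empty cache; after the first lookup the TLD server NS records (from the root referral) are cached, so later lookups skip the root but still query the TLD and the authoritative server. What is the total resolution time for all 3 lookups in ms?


Lookup 1 (cold cache): local + root + TLD + auth = 5 + 80 + 60 + 25 = 170 ms
Lookups 2..3 (TLD NS cached -> skip root; new domain -> still ask TLD and auth): local + TLD + auth = 5 + 60 + 25 = 90 ms each
Remaining 2 lookups: 2 * 90 = 180 ms
Total = 170 + 180 = 350 ms

350


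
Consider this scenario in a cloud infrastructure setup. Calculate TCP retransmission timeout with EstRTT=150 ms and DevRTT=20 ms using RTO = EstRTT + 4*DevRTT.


Given: EstRTT = 150 ms, DevRTT = 20 ms
Timeout = EstRTT + 4 * DevRTT
4 * DevRTT = 4 * 20 = 80
Timeout = 150 + 80 = 230 ms

230


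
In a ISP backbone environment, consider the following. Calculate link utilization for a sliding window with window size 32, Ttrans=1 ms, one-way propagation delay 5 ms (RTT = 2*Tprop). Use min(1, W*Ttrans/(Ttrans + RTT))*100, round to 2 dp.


Given: W = 32, Ttrans = 1 ms, RTT = 10 ms (= 2 * Tprop, Tprop = 5 ms)
Cycle time = Ttrans + RTT = 1 + 10 = 11 ms (first packet sent until its ACK returns)
W * Ttrans = 32 * 1 = 32 ms of sending per cycle
W * Ttrans / (Ttrans + RTT) = 32 / 11 = 2.909091
U = min(1, 2.909091) = 1.000000
U% = 100.00%

100.00


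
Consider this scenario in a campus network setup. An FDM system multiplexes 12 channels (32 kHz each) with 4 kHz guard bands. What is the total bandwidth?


Given: 12 channels, 32 kHz each, guard = 4 kHz
Channel bandwidth = 12 * 32 = 384 kHz
Guard bands = 11 gaps * 4 kHz = 44 kHz
Total = 384 + 44 = 428 kHz

428


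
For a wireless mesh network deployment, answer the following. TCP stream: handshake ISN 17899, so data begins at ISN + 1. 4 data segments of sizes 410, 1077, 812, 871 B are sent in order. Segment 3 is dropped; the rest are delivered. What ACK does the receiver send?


SYN uses sequence number 17899; first data byte = ISN + 1 = 17900.
Segment 1: SEQ = 17900, len = 410 B, covers [17900, 18309]
Segment 2: SEQ = 18310, len = 1077 B, covers [18310, 19386]
Segment 3: SEQ = 19387, len = 812 B, covers [19387, 20198] [LOST]
Segment 4: SEQ = 20199, len = 871 B, covers [20199, 21069]
In-order data received: bytes [17900, 19386] (segments 1..2).
Segment 3 missing -> gap begins at byte 19387; later segments buffered out of order.
Cumulative ACK = next expected in-order byte = 17900 + 410 + 1077 = 19387

19387


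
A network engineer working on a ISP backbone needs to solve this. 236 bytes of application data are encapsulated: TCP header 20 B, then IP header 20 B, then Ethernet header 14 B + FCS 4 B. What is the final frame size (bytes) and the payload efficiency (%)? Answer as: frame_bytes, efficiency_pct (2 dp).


TCP segment = 236 + 20 = 256 B
IP packet = 256 + 20 = 276 B
Ethernet frame = 276 + 14 + 4 = 294 B
Efficiency = app / frame = 236 / 294 = 0.802721 = 80.2721% -> 80.27% (2 dp)

294, 80.27


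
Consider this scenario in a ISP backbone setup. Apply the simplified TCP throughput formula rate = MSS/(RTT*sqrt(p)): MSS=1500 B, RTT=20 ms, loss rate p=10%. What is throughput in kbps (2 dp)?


Given: MSS = 1500 bytes, RTT = 20 ms, loss = 10%
RTT in seconds = 20 / 1000 = 0.02
Loss rate = 10% = 0.1
sqrt(loss) = sqrt(0.1) = 0.316227766017
Throughput (bytes/s) = 1500 / (0.02 * 0.316227766017) = 237170.8245
Throughput (kbps) = 237170.8245 * 8 / 1000 = 1897.366596 -> 1897.37 kbps (2 dp)

1897.37


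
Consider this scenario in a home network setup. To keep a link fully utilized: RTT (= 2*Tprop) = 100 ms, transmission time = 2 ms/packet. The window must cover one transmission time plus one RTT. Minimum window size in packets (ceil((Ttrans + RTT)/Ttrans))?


Given: Ttrans = 2 ms, RTT = 100 ms (= 2 * Tprop, Tprop = 50 ms)
Time until first ACK returns = Ttrans + RTT = 2 + 100 = 102 ms
Need W * Ttrans >= Ttrans + RTT  ->  W >= (Ttrans + RTT) / Ttrans
(Ttrans + RTT) / Ttrans = 102 / 2 = 51
W_min = ceil(51) = 51

51


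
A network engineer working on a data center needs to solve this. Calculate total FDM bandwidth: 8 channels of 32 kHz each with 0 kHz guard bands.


Given: 8 channels, 32 kHz each, guard = 0 kHz
Channel bandwidth = 8 * 32 = 256 kHz
Guard bands = 7 gaps * 0 kHz = 0 kHz
Total = 256 + 0 = 256 kHz

256


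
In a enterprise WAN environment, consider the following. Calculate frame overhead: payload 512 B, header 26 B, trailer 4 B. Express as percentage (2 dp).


Given: payload = 512 B, header = 26 B, trailer = 4 B
Overhead bytes = header + trailer = 26 + 4 = 30
Total frame = payload + overhead = 512 + 30 = 542
Overhead % = 30 / 542 * 100 = 5.5351% -> 5.54% (2 dp)

5.54


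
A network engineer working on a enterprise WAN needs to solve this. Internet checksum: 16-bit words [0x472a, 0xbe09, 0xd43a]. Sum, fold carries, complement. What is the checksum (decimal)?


Given words: [0x472a, 0xbe09, 0xd43a]
Step 1: Sum all words
Raw sum = 18218 + 48649 + 54330 = 121197
Step 2: Fold carry: (55661 + 1) = 55662
One's complement = ~55662 & 0xFFFF = 9873

9873


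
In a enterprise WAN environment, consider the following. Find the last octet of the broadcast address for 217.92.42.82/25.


Given: IP = 217.92.42.82, prefix = /25
Host bits = 32 - 25 = 7
Network last octet = 82 AND mask = 0
Host part size = 2^7 - 1 = 127
Broadcast last octet = 0 OR 127 = 127

127


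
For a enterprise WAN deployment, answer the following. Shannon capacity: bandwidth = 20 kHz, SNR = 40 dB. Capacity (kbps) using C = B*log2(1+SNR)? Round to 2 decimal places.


Given: B = 20 kHz, SNR = 40 dB
SNR linear = 10^(40/10) = 10000
1 + SNR = 10001
log2(10001) = 13.2878566418
C = 20 * 1000 * 13.2878566418 = 265757.1328 bps
C = 265.757133 kbps -> 265.76 kbps (2 dp)

265.76


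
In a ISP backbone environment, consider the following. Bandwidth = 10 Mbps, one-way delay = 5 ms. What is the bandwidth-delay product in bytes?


Given: bandwidth = 10 Mbps, delay = 5 ms
BDP in bits = 10 * 10^6 * 5 / 1000
BDP in bits = 50000
BDP in bytes = 50000 / 8 = 6250

6250


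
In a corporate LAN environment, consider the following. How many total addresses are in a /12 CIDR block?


Given: CIDR prefix /12
Host bits = 32 - 12 = 20
Total addresses = 2^20 = 1048576

1048576


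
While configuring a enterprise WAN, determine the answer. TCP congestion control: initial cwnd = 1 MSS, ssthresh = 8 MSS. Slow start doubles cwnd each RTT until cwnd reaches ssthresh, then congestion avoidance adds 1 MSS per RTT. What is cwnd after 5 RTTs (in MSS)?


RTT 0: cwnd = 1 MSS (initial)
RTT 1: cwnd = 2 MSS (slow start, doubled)
RTT 2: cwnd = 4 MSS (slow start, doubled)
RTT 3: cwnd = 8 MSS (slow start, doubled)
RTT 4: cwnd = 9 MSS (congestion avoidance, +1)
RTT 5: cwnd = 10 MSS (congestion avoidance, +1)

10


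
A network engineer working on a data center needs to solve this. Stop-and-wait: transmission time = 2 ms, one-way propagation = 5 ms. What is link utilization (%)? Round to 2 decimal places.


Given: Ttrans = 2 ms, Tprop = 5 ms
RTT = 2 * Tprop = 2 * 5 = 10 ms
U = Ttrans / (Ttrans + RTT)
U = 2 / (2 + 10)
U = 2 / 12 = 0.166667
U% = 16.67%

16.67


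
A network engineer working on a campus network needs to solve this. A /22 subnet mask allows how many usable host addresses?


Given: subnet mask /22
Host bits = 32 - 22 = 10
Total addresses = 2^10 = 1024
Usable hosts = 1024 - 2 (network + broadcast) = 1022

1022


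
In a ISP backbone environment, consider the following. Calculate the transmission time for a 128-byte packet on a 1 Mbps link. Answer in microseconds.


Given: packet = 128 bytes, bandwidth = 1 Mbps
Packet in bits = 128 * 8 = 1024 bits
Bandwidth = 1 * 10^6 = 1000000 bps
Time = 1024 / 1000000 seconds
Time in us = 1024 * 10^6 / 1000000 = 1024

1024


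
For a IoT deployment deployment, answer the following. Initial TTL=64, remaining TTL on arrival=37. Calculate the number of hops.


Given: initial TTL = 64, received TTL = 37
Hops = initial TTL - received TTL
Hops = 64 - 37 = 27

27


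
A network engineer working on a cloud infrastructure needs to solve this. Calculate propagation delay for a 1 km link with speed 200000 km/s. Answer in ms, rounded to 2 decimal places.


Given: distance = 1 km, speed = 200000 km/s
Delay = distance / speed = 1 / 200000 seconds
Delay in ms = 1 * 1000 / 200000
Delay = 0.0050 ms
Rounded to 2 dp = 0.01 ms

0.01


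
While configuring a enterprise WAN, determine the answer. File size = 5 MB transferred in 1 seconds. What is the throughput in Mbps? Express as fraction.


Given: file = 5 MB, time = 1 s
File in Mb = 5 * 8 = 40 Mb
Throughput = 40 / 1 Mbps
Throughput = 40 Mbps

40


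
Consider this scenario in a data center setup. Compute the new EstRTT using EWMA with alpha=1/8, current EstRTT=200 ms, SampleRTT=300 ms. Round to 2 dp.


Given: EstRTT = 200 ms, SampleRTT = 300 ms, alpha = 1/8
New EstRTT = (1 - alpha) * EstRTT + alpha * SampleRTT
(7/8) * 200 = 175
(1/8) * 300 = 37.5
New EstRTT = 175 + 37.5 = 212.5 ms -> 212.50 ms (2 dp)

212.50


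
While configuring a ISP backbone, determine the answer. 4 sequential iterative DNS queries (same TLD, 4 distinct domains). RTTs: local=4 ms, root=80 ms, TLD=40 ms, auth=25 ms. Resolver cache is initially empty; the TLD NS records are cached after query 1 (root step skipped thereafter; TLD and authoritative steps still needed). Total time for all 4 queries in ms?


Lookup 1 (cold cache): local + root + TLD + auth = 4 + 80 + 40 + 25 = 149 ms
Lookups 2..4 (TLD NS cached -> skip root; new domain -> still ask TLD and auth): local + TLD + auth = 4 + 40 + 25 = 69 ms each
Remaining 3 lookups: 3 * 69 = 207 ms
Total = 149 + 207 = 356 ms

356


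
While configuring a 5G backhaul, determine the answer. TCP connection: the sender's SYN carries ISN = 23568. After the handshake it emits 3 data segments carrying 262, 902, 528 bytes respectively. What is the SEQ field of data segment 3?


The SYN occupies sequence number ISN = 23568, so the first data byte is ISN + 1 = 23569.
SEQ of data segment i = (ISN + 1) + sum of payload sizes of segments 1..i-1.
Segment 1: SEQ = 23569, payload = 262 bytes
Segment 2: SEQ = 23831, payload = 902 bytes
Segment 3: SEQ = 24733, payload = 528 bytes
SEQ of segment 3 = 23569 + 262 + 902 = 24733

24733


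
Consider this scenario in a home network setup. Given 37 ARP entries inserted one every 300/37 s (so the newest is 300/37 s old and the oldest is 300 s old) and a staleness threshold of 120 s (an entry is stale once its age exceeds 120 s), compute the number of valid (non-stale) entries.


Ages are k * 300/37 s for k = 1..37 (spacing = 8.1081 s).
Entry k is valid iff k * 300/37 <= 120 iff k <= 37 * 120 / 300 = 14.8000
n_valid = floor(14.8000) = 14
(n_stale = 37 - 14 = 23)

14


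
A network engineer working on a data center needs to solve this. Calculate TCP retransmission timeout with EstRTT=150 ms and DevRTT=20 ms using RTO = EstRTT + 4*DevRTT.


Given: EstRTT = 150 ms, DevRTT = 20 ms
Timeout = EstRTT + 4 * DevRTT
4 * DevRTT = 4 * 20 = 80
Timeout = 150 + 80 = 230 ms

230


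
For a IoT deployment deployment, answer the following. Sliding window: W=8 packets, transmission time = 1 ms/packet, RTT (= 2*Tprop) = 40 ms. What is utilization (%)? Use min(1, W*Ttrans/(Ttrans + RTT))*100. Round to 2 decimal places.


Given: W = 8, Ttrans = 1 ms, RTT = 40 ms (= 2 * Tprop, Tprop = 20 ms)
Cycle time = Ttrans + RTT = 1 + 40 = 41 ms (first packet sent until its ACK returns)
W * Ttrans = 8 * 1 = 8 ms of sending per cycle
W * Ttrans / (Ttrans + RTT) = 8 / 41 = 0.195122
U = min(1, 0.195122) = 0.195122
U% = 19.51%

19.51


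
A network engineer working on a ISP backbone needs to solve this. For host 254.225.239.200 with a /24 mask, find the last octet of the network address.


Given: IP = 254.225.239.200, prefix = /24
Subnet mask = 255.255.255.0
Last octet of IP: 200
Last octet of mask: 0
Network last octet = 200 AND 0 = 0

0


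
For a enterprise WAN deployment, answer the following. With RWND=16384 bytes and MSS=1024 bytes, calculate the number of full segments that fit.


Given: RWND = 16384 bytes, MSS = 1024 bytes
Full segments = floor(RWND / MSS)
Full segments = floor(16384 / 1024)
Full segments = floor(16.0) = 16

16


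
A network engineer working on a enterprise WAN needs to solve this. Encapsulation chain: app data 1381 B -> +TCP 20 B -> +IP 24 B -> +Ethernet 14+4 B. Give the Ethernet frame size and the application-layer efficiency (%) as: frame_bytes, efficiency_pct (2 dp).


TCP segment = 1381 + 20 = 1401 B
IP packet = 1401 + 24 = 1425 B
Ethernet frame = 1425 + 14 + 4 = 1443 B
Efficiency = app / frame = 1381 / 1443 = 0.957034 = 95.7034% -> 95.70% (2 dp)

1443, 95.70


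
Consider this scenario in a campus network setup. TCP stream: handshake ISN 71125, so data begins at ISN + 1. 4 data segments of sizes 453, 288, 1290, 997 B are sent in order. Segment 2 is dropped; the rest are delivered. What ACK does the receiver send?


SYN uses sequence number 71125; first data byte = ISN + 1 = 71126.
Segment 1: SEQ = 71126, len = 453 B, covers [71126, 71578]
Segment 2: SEQ = 71579, len = 288 B, covers [71579, 71866] [LOST]
Segment 3: SEQ = 71867, len = 1290 B, covers [71867, 73156]
Segment 4: SEQ = 73157, len = 997 B, covers [73157, 74153]
In-order data received: bytes [71126, 71578] (segments 1..1).
Segment 2 missing -> gap begins at byte 71579; later segments buffered out of order.
Cumulative ACK = next expected in-order byte = 71126 + 453 = 71579

71579


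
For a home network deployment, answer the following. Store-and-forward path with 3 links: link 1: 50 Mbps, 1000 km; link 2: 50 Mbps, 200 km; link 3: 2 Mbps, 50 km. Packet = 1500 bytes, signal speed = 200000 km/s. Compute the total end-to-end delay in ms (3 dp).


Packet = 1500 bytes = 12000 bits. Store-and-forward: sum (t_trans + t_prop) per link.
Link 1: t_trans = 12000/(50*10^6) s = 0.2400 ms; t_prop = 1000/200000 s = 5.0000 ms; subtotal = 5.2400 ms
Link 2: t_trans = 12000/(50*10^6) s = 0.2400 ms; t_prop = 200/200000 s = 1.0000 ms; subtotal = 1.2400 ms
Link 3: t_trans = 12000/(2*10^6) s = 6.0000 ms; t_prop = 50/200000 s = 0.2500 ms; subtotal = 6.2500 ms
End-to-end = 5.2400 + 1.2400 + 6.2500 = 12.7300 ms -> 12.730 ms (3 dp)

12.730


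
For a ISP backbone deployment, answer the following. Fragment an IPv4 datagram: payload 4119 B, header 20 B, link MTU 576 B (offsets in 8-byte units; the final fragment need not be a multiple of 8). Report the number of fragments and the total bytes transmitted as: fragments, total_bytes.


Max data per non-final fragment = floor((MTU - header)/8)*8 = floor((576 - 20)/8)*8 = floor(556/8)*8 = 552 B
Final fragment needs no 8-byte alignment: it can carry up to MTU - header = 556 B
Non-final fragments needed = ceil((payload - 556) / 552) = ceil(3563/552) = ceil(6.4547) = 7
Number of fragments = 7 + 1 = 8
Fragment sizes (data): 7 * 552 B + 255 B (last, 255 <= 556 OK)
Total bytes sent = payload + n_frags * header = 4119 + 8*20 = 4119 + 160 = 4279 B

8, 4279


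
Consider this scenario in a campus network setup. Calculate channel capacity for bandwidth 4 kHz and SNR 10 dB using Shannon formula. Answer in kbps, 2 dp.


Given: B = 4 kHz, SNR = 10 dB
SNR linear = 10^(10/10) = 10
1 + SNR = 11
log2(11) = 3.4594316186
C = 4 * 1000 * 3.4594316186 = 13837.7265 bps
C = 13.837726 kbps -> 13.84 kbps (2 dp)

13.84


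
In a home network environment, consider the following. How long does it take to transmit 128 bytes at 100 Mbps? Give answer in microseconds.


Given: packet = 128 bytes, bandwidth = 100 Mbps
Packet in bits = 128 * 8 = 1024 bits
Bandwidth = 100 * 10^6 = 100000000 bps
Time = 1024 / 100000000 seconds
Time in us = 1024 * 10^6 / 100000000 = 10.24

10.24


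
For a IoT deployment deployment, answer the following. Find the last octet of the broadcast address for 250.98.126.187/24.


Given: IP = 250.98.126.187, prefix = /24
Host bits = 32 - 24 = 8
Network last octet = 187 AND mask = 0
Host part size = 2^8 - 1 = 255
Broadcast last octet = 0 OR 255 = 255

255


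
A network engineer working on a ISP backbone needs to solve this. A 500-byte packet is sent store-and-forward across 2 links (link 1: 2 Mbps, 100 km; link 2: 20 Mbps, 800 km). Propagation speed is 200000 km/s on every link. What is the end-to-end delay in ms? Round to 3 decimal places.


Packet = 500 bytes = 4000 bits. Store-and-forward: sum (t_trans + t_prop) per link.
Link 1: t_trans = 4000/(2*10^6) s = 2.0000 ms; t_prop = 100/200000 s = 0.5000 ms; subtotal = 2.5000 ms
Link 2: t_trans = 4000/(20*10^6) s = 0.2000 ms; t_prop = 800/200000 s = 4.0000 ms; subtotal = 4.2000 ms
End-to-end = 2.5000 + 4.2000 = 6.7000 ms -> 6.700 ms (3 dp)

6.700


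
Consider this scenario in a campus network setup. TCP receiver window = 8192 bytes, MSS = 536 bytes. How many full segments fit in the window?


Given: RWND = 8192 bytes, MSS = 536 bytes
Full segments = floor(RWND / MSS)
Full segments = floor(8192 / 536)
Full segments = floor(15.2836) = 15

15


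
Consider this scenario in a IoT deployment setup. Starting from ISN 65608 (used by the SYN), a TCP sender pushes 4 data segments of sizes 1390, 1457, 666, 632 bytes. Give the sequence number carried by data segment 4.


The SYN occupies sequence number ISN = 65608, so the first data byte is ISN + 1 = 65609.
SEQ of data segment i = (ISN + 1) + sum of payload sizes of segments 1..i-1.
Segment 1: SEQ = 65609, payload = 1390 bytes
Segment 2: SEQ = 66999, payload = 1457 bytes
Segment 3: SEQ = 68456, payload = 666 bytes
Segment 4: SEQ = 69122, payload = 632 bytes
SEQ of segment 4 = 65609 + 1390 + 1457 + 666 = 69122

69122


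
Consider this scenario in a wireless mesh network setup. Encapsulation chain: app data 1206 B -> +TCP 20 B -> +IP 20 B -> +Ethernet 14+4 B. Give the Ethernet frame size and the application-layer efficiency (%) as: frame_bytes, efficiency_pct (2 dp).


TCP segment = 1206 + 20 = 1226 B
IP packet = 1226 + 20 = 1246 B
Ethernet frame = 1246 + 14 + 4 = 1264 B
Efficiency = app / frame = 1206 / 1264 = 0.954114 = 95.4114% -> 95.41% (2 dp)

1264, 95.41


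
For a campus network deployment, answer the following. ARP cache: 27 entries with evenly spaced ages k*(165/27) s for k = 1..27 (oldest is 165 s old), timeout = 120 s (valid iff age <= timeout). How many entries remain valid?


Ages are k * 165/27 s for k = 1..27 (spacing = 6.1111 s).
Entry k is valid iff k * 165/27 <= 120 iff k <= 27 * 120 / 165 = 19.6364
n_valid = floor(19.6364) = 19
(n_stale = 27 - 19 = 8)

19


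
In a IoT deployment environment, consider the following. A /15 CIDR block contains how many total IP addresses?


Given: CIDR prefix /15
Host bits = 32 - 15 = 17
Total addresses = 2^17 = 131072

131072


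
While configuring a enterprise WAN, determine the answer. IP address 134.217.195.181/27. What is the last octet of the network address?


Given: IP = 134.217.195.181, prefix = /27
Subnet mask = 255.255.255.224
Last octet of IP: 181
Last octet of mask: 224
Network last octet = 181 AND 224 = 160

160


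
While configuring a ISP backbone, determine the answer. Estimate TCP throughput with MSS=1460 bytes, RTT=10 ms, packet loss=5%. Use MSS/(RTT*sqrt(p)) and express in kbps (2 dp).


Given: MSS = 1460 bytes, RTT = 10 ms, loss = 5%
RTT in seconds = 10 / 1000 = 0.01
Loss rate = 5% = 0.05
sqrt(loss) = sqrt(0.05) = 0.223606797750
Throughput (bytes/s) = 1460 / (0.01 * 0.223606797750) = 652931.8494
Throughput (kbps) = 652931.8494 * 8 / 1000 = 5223.454795 -> 5223.45 kbps (2 dp)

5223.45


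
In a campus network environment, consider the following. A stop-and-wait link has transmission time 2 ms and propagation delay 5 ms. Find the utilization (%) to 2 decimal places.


Given: Ttrans = 2 ms, Tprop = 5 ms
RTT = 2 * Tprop = 2 * 5 = 10 ms
U = Ttrans / (Ttrans + RTT)
U = 2 / (2 + 10)
U = 2 / 12 = 0.166667
U% = 16.67%

16.67


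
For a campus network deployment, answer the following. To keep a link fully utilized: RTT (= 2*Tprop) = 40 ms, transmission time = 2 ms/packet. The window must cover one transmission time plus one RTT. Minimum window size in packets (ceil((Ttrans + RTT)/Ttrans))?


Given: Ttrans = 2 ms, RTT = 40 ms (= 2 * Tprop, Tprop = 20 ms)
Time until first ACK returns = Ttrans + RTT = 2 + 40 = 42 ms
Need W * Ttrans >= Ttrans + RTT  ->  W >= (Ttrans + RTT) / Ttrans
(Ttrans + RTT) / Ttrans = 42 / 2 = 21
W_min = ceil(21) = 21

21


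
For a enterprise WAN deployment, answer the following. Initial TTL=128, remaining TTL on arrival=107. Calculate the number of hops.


Given: initial TTL = 128, received TTL = 107
Hops = initial TTL - received TTL
Hops = 128 - 107 = 21

21


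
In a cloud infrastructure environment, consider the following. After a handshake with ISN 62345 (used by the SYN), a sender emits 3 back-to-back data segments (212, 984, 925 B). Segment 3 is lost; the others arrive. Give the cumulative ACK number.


SYN uses sequence number 62345; first data byte = ISN + 1 = 62346.
Segment 1: SEQ = 62346, len = 212 B, covers [62346, 62557]
Segment 2: SEQ = 62558, len = 984 B, covers [62558, 63541]
Segment 3: SEQ = 63542, len = 925 B, covers [63542, 64466] [LOST]
In-order data received: bytes [62346, 63541] (segments 1..2).
Segment 3 missing -> gap begins at byte 63542.
Cumulative ACK = next expected in-order byte = 62346 + 212 + 984 = 63542

63542


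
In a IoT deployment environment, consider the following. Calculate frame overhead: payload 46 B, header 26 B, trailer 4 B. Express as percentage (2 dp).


Given: payload = 46 B, header = 26 B, trailer = 4 B
Overhead bytes = header + trailer = 26 + 4 = 30
Total frame = payload + overhead = 46 + 30 = 76
Overhead % = 30 / 76 * 100 = 39.4737% -> 39.47% (2 dp)

39.47


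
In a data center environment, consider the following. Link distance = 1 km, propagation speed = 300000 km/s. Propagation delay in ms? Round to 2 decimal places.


Given: distance = 1 km, speed = 300000 km/s
Delay = distance / speed = 1 / 300000 seconds
Delay in ms = 1 * 1000 / 300000
Delay = 0.0033 ms
Rounded to 2 dp = 0.00 ms

0.00


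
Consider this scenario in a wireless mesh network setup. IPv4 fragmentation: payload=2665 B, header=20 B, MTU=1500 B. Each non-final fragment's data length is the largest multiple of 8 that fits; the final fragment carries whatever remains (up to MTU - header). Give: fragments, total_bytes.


Max data per non-final fragment = floor((MTU - header)/8)*8 = floor((1500 - 20)/8)*8 = floor(1480/8)*8 = 1480 B
Final fragment needs no 8-byte alignment: it can carry up to MTU - header = 1480 B
Non-final fragments needed = ceil((payload - 1480) / 1480) = ceil(1185/1480) = ceil(0.8007) = 1
Number of fragments = 1 + 1 = 2
Fragment sizes (data): 1 * 1480 B + 1185 B (last, 1185 <= 1480 OK)
Total bytes sent = payload + n_frags * header = 2665 + 2*20 = 2665 + 40 = 2705 B

2, 2705


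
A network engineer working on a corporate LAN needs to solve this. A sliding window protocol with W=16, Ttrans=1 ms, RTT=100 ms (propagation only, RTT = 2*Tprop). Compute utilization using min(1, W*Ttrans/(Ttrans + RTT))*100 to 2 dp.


Given: W = 16, Ttrans = 1 ms, RTT = 100 ms (= 2 * Tprop, Tprop = 50 ms)
Cycle time = Ttrans + RTT = 1 + 100 = 101 ms (first packet sent until its ACK returns)
W * Ttrans = 16 * 1 = 16 ms of sending per cycle
W * Ttrans / (Ttrans + RTT) = 16 / 101 = 0.158416
U = min(1, 0.158416) = 0.158416
U% = 15.84%

15.84


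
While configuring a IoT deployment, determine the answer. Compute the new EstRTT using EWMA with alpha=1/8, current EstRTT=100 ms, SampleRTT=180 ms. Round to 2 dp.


Given: EstRTT = 100 ms, SampleRTT = 180 ms, alpha = 1/8
New EstRTT = (1 - alpha) * EstRTT + alpha * SampleRTT
(7/8) * 100 = 87.5
(1/8) * 180 = 22.5
New EstRTT = 87.5 + 22.5 = 110 ms -> 110.00 ms (2 dp)

110.00


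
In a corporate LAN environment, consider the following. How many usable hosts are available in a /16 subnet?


Given: subnet mask /16
Host bits = 32 - 16 = 16
Total addresses = 2^16 = 65536
Usable hosts = 65536 - 2 (network + broadcast) = 65534

65534


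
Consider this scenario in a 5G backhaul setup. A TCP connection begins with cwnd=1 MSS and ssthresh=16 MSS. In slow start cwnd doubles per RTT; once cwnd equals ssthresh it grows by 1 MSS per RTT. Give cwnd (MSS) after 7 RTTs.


RTT 0: cwnd = 1 MSS (initial)
RTT 1: cwnd = 2 MSS (slow start, doubled)
RTT 2: cwnd = 4 MSS (slow start, doubled)
RTT 3: cwnd = 8 MSS (slow start, doubled)
RTT 4: cwnd = 16 MSS (slow start, doubled)
RTT 5: cwnd = 17 MSS (congestion avoidance, +1)
RTT 6: cwnd = 18 MSS (congestion avoidance, +1)
RTT 7: cwnd = 19 MSS (congestion avoidance, +1)

19


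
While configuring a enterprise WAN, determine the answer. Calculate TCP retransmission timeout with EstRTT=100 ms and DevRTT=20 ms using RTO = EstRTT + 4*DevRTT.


Given: EstRTT = 100 ms, DevRTT = 20 ms
Timeout = EstRTT + 4 * DevRTT
4 * DevRTT = 4 * 20 = 80
Timeout = 100 + 80 = 180 ms

180


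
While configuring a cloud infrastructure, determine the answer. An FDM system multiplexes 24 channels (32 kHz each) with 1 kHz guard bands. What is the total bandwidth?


Given: 24 channels, 32 kHz each, guard = 1 kHz
Channel bandwidth = 24 * 32 = 768 kHz
Guard bands = 23 gaps * 1 kHz = 23 kHz
Total = 768 + 23 = 791 kHz

791


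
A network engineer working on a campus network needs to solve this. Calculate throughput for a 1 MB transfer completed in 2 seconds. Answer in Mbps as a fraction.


Given: file = 1 MB, time = 2 s
File in Mb = 1 * 8 = 8 Mb
Throughput = 8 / 2 Mbps
Throughput = 4 Mbps

4


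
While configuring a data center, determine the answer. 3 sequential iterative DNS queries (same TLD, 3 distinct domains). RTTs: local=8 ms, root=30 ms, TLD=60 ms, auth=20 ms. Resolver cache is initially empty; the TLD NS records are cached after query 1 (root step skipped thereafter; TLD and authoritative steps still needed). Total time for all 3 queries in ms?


Lookup 1 (cold cache): local + root + TLD + auth = 8 + 30 + 60 + 20 = 118 ms
Lookups 2..3 (TLD NS cached -> skip root; new domain -> still ask TLD and auth): local + TLD + auth = 8 + 60 + 20 = 88 ms each
Remaining 2 lookups: 2 * 88 = 176 ms
Total = 118 + 176 = 294 ms

294


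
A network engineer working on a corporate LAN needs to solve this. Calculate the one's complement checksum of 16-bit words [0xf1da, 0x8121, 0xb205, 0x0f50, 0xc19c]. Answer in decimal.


Given words: [0xf1da, 0x8121, 0xb205, 0x0f50, 0xc19c]
Step 1: Sum all words
Raw sum = 61914 + 33057 + 45573 + 3920 + 49564 = 194028
Step 2: Fold carry: (62956 + 2) = 62958
One's complement = ~62958 & 0xFFFF = 2577

2577
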